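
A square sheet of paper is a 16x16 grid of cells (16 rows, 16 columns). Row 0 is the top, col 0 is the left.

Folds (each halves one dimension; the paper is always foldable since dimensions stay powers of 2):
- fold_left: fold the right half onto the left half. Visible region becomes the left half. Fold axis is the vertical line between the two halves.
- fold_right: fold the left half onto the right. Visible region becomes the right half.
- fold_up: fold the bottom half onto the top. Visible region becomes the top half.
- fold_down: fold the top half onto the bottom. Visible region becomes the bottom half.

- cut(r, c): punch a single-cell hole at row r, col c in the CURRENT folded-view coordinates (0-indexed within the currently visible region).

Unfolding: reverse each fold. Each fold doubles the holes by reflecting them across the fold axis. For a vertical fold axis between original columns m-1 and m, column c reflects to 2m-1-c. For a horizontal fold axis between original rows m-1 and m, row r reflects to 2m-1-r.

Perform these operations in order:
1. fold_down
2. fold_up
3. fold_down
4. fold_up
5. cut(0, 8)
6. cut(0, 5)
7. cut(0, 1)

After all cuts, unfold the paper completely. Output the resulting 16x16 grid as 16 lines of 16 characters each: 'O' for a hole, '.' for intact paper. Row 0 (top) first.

Op 1 fold_down: fold axis h@8; visible region now rows[8,16) x cols[0,16) = 8x16
Op 2 fold_up: fold axis h@12; visible region now rows[8,12) x cols[0,16) = 4x16
Op 3 fold_down: fold axis h@10; visible region now rows[10,12) x cols[0,16) = 2x16
Op 4 fold_up: fold axis h@11; visible region now rows[10,11) x cols[0,16) = 1x16
Op 5 cut(0, 8): punch at orig (10,8); cuts so far [(10, 8)]; region rows[10,11) x cols[0,16) = 1x16
Op 6 cut(0, 5): punch at orig (10,5); cuts so far [(10, 5), (10, 8)]; region rows[10,11) x cols[0,16) = 1x16
Op 7 cut(0, 1): punch at orig (10,1); cuts so far [(10, 1), (10, 5), (10, 8)]; region rows[10,11) x cols[0,16) = 1x16
Unfold 1 (reflect across h@11): 6 holes -> [(10, 1), (10, 5), (10, 8), (11, 1), (11, 5), (11, 8)]
Unfold 2 (reflect across h@10): 12 holes -> [(8, 1), (8, 5), (8, 8), (9, 1), (9, 5), (9, 8), (10, 1), (10, 5), (10, 8), (11, 1), (11, 5), (11, 8)]
Unfold 3 (reflect across h@12): 24 holes -> [(8, 1), (8, 5), (8, 8), (9, 1), (9, 5), (9, 8), (10, 1), (10, 5), (10, 8), (11, 1), (11, 5), (11, 8), (12, 1), (12, 5), (12, 8), (13, 1), (13, 5), (13, 8), (14, 1), (14, 5), (14, 8), (15, 1), (15, 5), (15, 8)]
Unfold 4 (reflect across h@8): 48 holes -> [(0, 1), (0, 5), (0, 8), (1, 1), (1, 5), (1, 8), (2, 1), (2, 5), (2, 8), (3, 1), (3, 5), (3, 8), (4, 1), (4, 5), (4, 8), (5, 1), (5, 5), (5, 8), (6, 1), (6, 5), (6, 8), (7, 1), (7, 5), (7, 8), (8, 1), (8, 5), (8, 8), (9, 1), (9, 5), (9, 8), (10, 1), (10, 5), (10, 8), (11, 1), (11, 5), (11, 8), (12, 1), (12, 5), (12, 8), (13, 1), (13, 5), (13, 8), (14, 1), (14, 5), (14, 8), (15, 1), (15, 5), (15, 8)]

Answer: .O...O..O.......
.O...O..O.......
.O...O..O.......
.O...O..O.......
.O...O..O.......
.O...O..O.......
.O...O..O.......
.O...O..O.......
.O...O..O.......
.O...O..O.......
.O...O..O.......
.O...O..O.......
.O...O..O.......
.O...O..O.......
.O...O..O.......
.O...O..O.......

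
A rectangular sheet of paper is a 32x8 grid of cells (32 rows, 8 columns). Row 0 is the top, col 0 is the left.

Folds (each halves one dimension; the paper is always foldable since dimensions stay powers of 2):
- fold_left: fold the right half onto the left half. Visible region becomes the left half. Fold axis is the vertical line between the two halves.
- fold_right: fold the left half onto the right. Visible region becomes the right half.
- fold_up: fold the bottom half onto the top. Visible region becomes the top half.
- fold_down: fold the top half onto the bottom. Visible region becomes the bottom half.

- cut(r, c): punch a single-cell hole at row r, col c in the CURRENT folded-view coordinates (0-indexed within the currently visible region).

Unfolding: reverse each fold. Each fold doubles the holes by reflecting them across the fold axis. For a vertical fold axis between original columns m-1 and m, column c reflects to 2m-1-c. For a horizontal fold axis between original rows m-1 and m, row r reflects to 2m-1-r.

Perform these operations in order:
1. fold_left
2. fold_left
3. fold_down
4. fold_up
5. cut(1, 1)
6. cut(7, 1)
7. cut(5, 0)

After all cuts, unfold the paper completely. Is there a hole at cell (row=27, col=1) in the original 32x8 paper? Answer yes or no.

Answer: no

Derivation:
Op 1 fold_left: fold axis v@4; visible region now rows[0,32) x cols[0,4) = 32x4
Op 2 fold_left: fold axis v@2; visible region now rows[0,32) x cols[0,2) = 32x2
Op 3 fold_down: fold axis h@16; visible region now rows[16,32) x cols[0,2) = 16x2
Op 4 fold_up: fold axis h@24; visible region now rows[16,24) x cols[0,2) = 8x2
Op 5 cut(1, 1): punch at orig (17,1); cuts so far [(17, 1)]; region rows[16,24) x cols[0,2) = 8x2
Op 6 cut(7, 1): punch at orig (23,1); cuts so far [(17, 1), (23, 1)]; region rows[16,24) x cols[0,2) = 8x2
Op 7 cut(5, 0): punch at orig (21,0); cuts so far [(17, 1), (21, 0), (23, 1)]; region rows[16,24) x cols[0,2) = 8x2
Unfold 1 (reflect across h@24): 6 holes -> [(17, 1), (21, 0), (23, 1), (24, 1), (26, 0), (30, 1)]
Unfold 2 (reflect across h@16): 12 holes -> [(1, 1), (5, 0), (7, 1), (8, 1), (10, 0), (14, 1), (17, 1), (21, 0), (23, 1), (24, 1), (26, 0), (30, 1)]
Unfold 3 (reflect across v@2): 24 holes -> [(1, 1), (1, 2), (5, 0), (5, 3), (7, 1), (7, 2), (8, 1), (8, 2), (10, 0), (10, 3), (14, 1), (14, 2), (17, 1), (17, 2), (21, 0), (21, 3), (23, 1), (23, 2), (24, 1), (24, 2), (26, 0), (26, 3), (30, 1), (30, 2)]
Unfold 4 (reflect across v@4): 48 holes -> [(1, 1), (1, 2), (1, 5), (1, 6), (5, 0), (5, 3), (5, 4), (5, 7), (7, 1), (7, 2), (7, 5), (7, 6), (8, 1), (8, 2), (8, 5), (8, 6), (10, 0), (10, 3), (10, 4), (10, 7), (14, 1), (14, 2), (14, 5), (14, 6), (17, 1), (17, 2), (17, 5), (17, 6), (21, 0), (21, 3), (21, 4), (21, 7), (23, 1), (23, 2), (23, 5), (23, 6), (24, 1), (24, 2), (24, 5), (24, 6), (26, 0), (26, 3), (26, 4), (26, 7), (30, 1), (30, 2), (30, 5), (30, 6)]
Holes: [(1, 1), (1, 2), (1, 5), (1, 6), (5, 0), (5, 3), (5, 4), (5, 7), (7, 1), (7, 2), (7, 5), (7, 6), (8, 1), (8, 2), (8, 5), (8, 6), (10, 0), (10, 3), (10, 4), (10, 7), (14, 1), (14, 2), (14, 5), (14, 6), (17, 1), (17, 2), (17, 5), (17, 6), (21, 0), (21, 3), (21, 4), (21, 7), (23, 1), (23, 2), (23, 5), (23, 6), (24, 1), (24, 2), (24, 5), (24, 6), (26, 0), (26, 3), (26, 4), (26, 7), (30, 1), (30, 2), (30, 5), (30, 6)]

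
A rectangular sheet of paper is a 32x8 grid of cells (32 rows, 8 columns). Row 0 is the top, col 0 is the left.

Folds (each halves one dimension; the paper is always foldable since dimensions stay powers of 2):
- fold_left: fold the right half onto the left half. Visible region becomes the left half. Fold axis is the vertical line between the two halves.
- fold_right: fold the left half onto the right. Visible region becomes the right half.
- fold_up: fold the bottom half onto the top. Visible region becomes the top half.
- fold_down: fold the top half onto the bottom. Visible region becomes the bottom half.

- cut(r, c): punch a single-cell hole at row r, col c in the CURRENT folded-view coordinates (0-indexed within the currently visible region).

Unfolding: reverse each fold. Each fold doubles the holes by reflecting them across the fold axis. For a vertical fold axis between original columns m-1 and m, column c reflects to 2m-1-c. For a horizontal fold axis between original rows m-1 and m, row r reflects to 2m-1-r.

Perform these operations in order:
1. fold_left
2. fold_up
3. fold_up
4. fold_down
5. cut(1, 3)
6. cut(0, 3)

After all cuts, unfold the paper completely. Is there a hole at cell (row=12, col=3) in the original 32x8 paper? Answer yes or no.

Answer: yes

Derivation:
Op 1 fold_left: fold axis v@4; visible region now rows[0,32) x cols[0,4) = 32x4
Op 2 fold_up: fold axis h@16; visible region now rows[0,16) x cols[0,4) = 16x4
Op 3 fold_up: fold axis h@8; visible region now rows[0,8) x cols[0,4) = 8x4
Op 4 fold_down: fold axis h@4; visible region now rows[4,8) x cols[0,4) = 4x4
Op 5 cut(1, 3): punch at orig (5,3); cuts so far [(5, 3)]; region rows[4,8) x cols[0,4) = 4x4
Op 6 cut(0, 3): punch at orig (4,3); cuts so far [(4, 3), (5, 3)]; region rows[4,8) x cols[0,4) = 4x4
Unfold 1 (reflect across h@4): 4 holes -> [(2, 3), (3, 3), (4, 3), (5, 3)]
Unfold 2 (reflect across h@8): 8 holes -> [(2, 3), (3, 3), (4, 3), (5, 3), (10, 3), (11, 3), (12, 3), (13, 3)]
Unfold 3 (reflect across h@16): 16 holes -> [(2, 3), (3, 3), (4, 3), (5, 3), (10, 3), (11, 3), (12, 3), (13, 3), (18, 3), (19, 3), (20, 3), (21, 3), (26, 3), (27, 3), (28, 3), (29, 3)]
Unfold 4 (reflect across v@4): 32 holes -> [(2, 3), (2, 4), (3, 3), (3, 4), (4, 3), (4, 4), (5, 3), (5, 4), (10, 3), (10, 4), (11, 3), (11, 4), (12, 3), (12, 4), (13, 3), (13, 4), (18, 3), (18, 4), (19, 3), (19, 4), (20, 3), (20, 4), (21, 3), (21, 4), (26, 3), (26, 4), (27, 3), (27, 4), (28, 3), (28, 4), (29, 3), (29, 4)]
Holes: [(2, 3), (2, 4), (3, 3), (3, 4), (4, 3), (4, 4), (5, 3), (5, 4), (10, 3), (10, 4), (11, 3), (11, 4), (12, 3), (12, 4), (13, 3), (13, 4), (18, 3), (18, 4), (19, 3), (19, 4), (20, 3), (20, 4), (21, 3), (21, 4), (26, 3), (26, 4), (27, 3), (27, 4), (28, 3), (28, 4), (29, 3), (29, 4)]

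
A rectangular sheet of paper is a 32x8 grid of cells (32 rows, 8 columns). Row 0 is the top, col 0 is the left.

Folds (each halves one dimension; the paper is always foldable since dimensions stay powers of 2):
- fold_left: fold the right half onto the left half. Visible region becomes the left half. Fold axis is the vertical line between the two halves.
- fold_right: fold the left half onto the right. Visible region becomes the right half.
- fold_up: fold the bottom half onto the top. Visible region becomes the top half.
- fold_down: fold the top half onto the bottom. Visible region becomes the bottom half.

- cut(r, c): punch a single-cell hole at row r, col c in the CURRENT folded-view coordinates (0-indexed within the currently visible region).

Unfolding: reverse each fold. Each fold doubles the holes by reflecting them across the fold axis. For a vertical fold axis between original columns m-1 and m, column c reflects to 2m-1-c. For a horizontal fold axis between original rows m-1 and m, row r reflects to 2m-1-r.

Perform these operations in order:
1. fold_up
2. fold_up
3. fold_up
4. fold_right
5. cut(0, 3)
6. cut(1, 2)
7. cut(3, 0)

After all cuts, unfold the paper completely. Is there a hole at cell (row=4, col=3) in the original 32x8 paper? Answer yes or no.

Answer: yes

Derivation:
Op 1 fold_up: fold axis h@16; visible region now rows[0,16) x cols[0,8) = 16x8
Op 2 fold_up: fold axis h@8; visible region now rows[0,8) x cols[0,8) = 8x8
Op 3 fold_up: fold axis h@4; visible region now rows[0,4) x cols[0,8) = 4x8
Op 4 fold_right: fold axis v@4; visible region now rows[0,4) x cols[4,8) = 4x4
Op 5 cut(0, 3): punch at orig (0,7); cuts so far [(0, 7)]; region rows[0,4) x cols[4,8) = 4x4
Op 6 cut(1, 2): punch at orig (1,6); cuts so far [(0, 7), (1, 6)]; region rows[0,4) x cols[4,8) = 4x4
Op 7 cut(3, 0): punch at orig (3,4); cuts so far [(0, 7), (1, 6), (3, 4)]; region rows[0,4) x cols[4,8) = 4x4
Unfold 1 (reflect across v@4): 6 holes -> [(0, 0), (0, 7), (1, 1), (1, 6), (3, 3), (3, 4)]
Unfold 2 (reflect across h@4): 12 holes -> [(0, 0), (0, 7), (1, 1), (1, 6), (3, 3), (3, 4), (4, 3), (4, 4), (6, 1), (6, 6), (7, 0), (7, 7)]
Unfold 3 (reflect across h@8): 24 holes -> [(0, 0), (0, 7), (1, 1), (1, 6), (3, 3), (3, 4), (4, 3), (4, 4), (6, 1), (6, 6), (7, 0), (7, 7), (8, 0), (8, 7), (9, 1), (9, 6), (11, 3), (11, 4), (12, 3), (12, 4), (14, 1), (14, 6), (15, 0), (15, 7)]
Unfold 4 (reflect across h@16): 48 holes -> [(0, 0), (0, 7), (1, 1), (1, 6), (3, 3), (3, 4), (4, 3), (4, 4), (6, 1), (6, 6), (7, 0), (7, 7), (8, 0), (8, 7), (9, 1), (9, 6), (11, 3), (11, 4), (12, 3), (12, 4), (14, 1), (14, 6), (15, 0), (15, 7), (16, 0), (16, 7), (17, 1), (17, 6), (19, 3), (19, 4), (20, 3), (20, 4), (22, 1), (22, 6), (23, 0), (23, 7), (24, 0), (24, 7), (25, 1), (25, 6), (27, 3), (27, 4), (28, 3), (28, 4), (30, 1), (30, 6), (31, 0), (31, 7)]
Holes: [(0, 0), (0, 7), (1, 1), (1, 6), (3, 3), (3, 4), (4, 3), (4, 4), (6, 1), (6, 6), (7, 0), (7, 7), (8, 0), (8, 7), (9, 1), (9, 6), (11, 3), (11, 4), (12, 3), (12, 4), (14, 1), (14, 6), (15, 0), (15, 7), (16, 0), (16, 7), (17, 1), (17, 6), (19, 3), (19, 4), (20, 3), (20, 4), (22, 1), (22, 6), (23, 0), (23, 7), (24, 0), (24, 7), (25, 1), (25, 6), (27, 3), (27, 4), (28, 3), (28, 4), (30, 1), (30, 6), (31, 0), (31, 7)]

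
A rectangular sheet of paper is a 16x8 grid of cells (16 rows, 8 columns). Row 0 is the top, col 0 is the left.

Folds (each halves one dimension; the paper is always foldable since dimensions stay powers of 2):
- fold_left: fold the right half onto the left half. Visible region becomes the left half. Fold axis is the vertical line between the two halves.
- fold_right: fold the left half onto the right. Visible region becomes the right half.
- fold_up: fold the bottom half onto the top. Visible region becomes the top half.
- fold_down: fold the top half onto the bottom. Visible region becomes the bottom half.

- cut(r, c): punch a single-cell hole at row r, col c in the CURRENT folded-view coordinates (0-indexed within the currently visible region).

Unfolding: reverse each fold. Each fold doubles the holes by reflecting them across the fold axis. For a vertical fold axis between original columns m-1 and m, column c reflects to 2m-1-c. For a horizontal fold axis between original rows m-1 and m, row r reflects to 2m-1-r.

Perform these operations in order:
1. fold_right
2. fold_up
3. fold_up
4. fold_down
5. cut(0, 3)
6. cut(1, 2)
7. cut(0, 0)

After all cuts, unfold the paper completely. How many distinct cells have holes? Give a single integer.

Answer: 48

Derivation:
Op 1 fold_right: fold axis v@4; visible region now rows[0,16) x cols[4,8) = 16x4
Op 2 fold_up: fold axis h@8; visible region now rows[0,8) x cols[4,8) = 8x4
Op 3 fold_up: fold axis h@4; visible region now rows[0,4) x cols[4,8) = 4x4
Op 4 fold_down: fold axis h@2; visible region now rows[2,4) x cols[4,8) = 2x4
Op 5 cut(0, 3): punch at orig (2,7); cuts so far [(2, 7)]; region rows[2,4) x cols[4,8) = 2x4
Op 6 cut(1, 2): punch at orig (3,6); cuts so far [(2, 7), (3, 6)]; region rows[2,4) x cols[4,8) = 2x4
Op 7 cut(0, 0): punch at orig (2,4); cuts so far [(2, 4), (2, 7), (3, 6)]; region rows[2,4) x cols[4,8) = 2x4
Unfold 1 (reflect across h@2): 6 holes -> [(0, 6), (1, 4), (1, 7), (2, 4), (2, 7), (3, 6)]
Unfold 2 (reflect across h@4): 12 holes -> [(0, 6), (1, 4), (1, 7), (2, 4), (2, 7), (3, 6), (4, 6), (5, 4), (5, 7), (6, 4), (6, 7), (7, 6)]
Unfold 3 (reflect across h@8): 24 holes -> [(0, 6), (1, 4), (1, 7), (2, 4), (2, 7), (3, 6), (4, 6), (5, 4), (5, 7), (6, 4), (6, 7), (7, 6), (8, 6), (9, 4), (9, 7), (10, 4), (10, 7), (11, 6), (12, 6), (13, 4), (13, 7), (14, 4), (14, 7), (15, 6)]
Unfold 4 (reflect across v@4): 48 holes -> [(0, 1), (0, 6), (1, 0), (1, 3), (1, 4), (1, 7), (2, 0), (2, 3), (2, 4), (2, 7), (3, 1), (3, 6), (4, 1), (4, 6), (5, 0), (5, 3), (5, 4), (5, 7), (6, 0), (6, 3), (6, 4), (6, 7), (7, 1), (7, 6), (8, 1), (8, 6), (9, 0), (9, 3), (9, 4), (9, 7), (10, 0), (10, 3), (10, 4), (10, 7), (11, 1), (11, 6), (12, 1), (12, 6), (13, 0), (13, 3), (13, 4), (13, 7), (14, 0), (14, 3), (14, 4), (14, 7), (15, 1), (15, 6)]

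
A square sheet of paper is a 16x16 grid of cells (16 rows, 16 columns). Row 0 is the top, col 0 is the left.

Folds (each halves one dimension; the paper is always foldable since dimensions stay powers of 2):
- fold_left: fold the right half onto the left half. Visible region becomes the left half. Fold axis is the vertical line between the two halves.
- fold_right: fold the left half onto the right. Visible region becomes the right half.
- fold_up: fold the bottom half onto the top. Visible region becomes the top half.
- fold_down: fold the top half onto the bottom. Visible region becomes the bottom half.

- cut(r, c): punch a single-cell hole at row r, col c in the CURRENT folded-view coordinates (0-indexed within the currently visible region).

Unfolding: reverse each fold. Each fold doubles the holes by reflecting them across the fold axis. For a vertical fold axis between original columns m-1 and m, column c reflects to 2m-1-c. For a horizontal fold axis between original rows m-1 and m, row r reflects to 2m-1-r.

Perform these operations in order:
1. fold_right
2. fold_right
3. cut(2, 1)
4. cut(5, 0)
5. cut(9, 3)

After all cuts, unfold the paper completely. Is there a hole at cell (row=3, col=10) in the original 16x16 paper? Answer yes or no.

Answer: no

Derivation:
Op 1 fold_right: fold axis v@8; visible region now rows[0,16) x cols[8,16) = 16x8
Op 2 fold_right: fold axis v@12; visible region now rows[0,16) x cols[12,16) = 16x4
Op 3 cut(2, 1): punch at orig (2,13); cuts so far [(2, 13)]; region rows[0,16) x cols[12,16) = 16x4
Op 4 cut(5, 0): punch at orig (5,12); cuts so far [(2, 13), (5, 12)]; region rows[0,16) x cols[12,16) = 16x4
Op 5 cut(9, 3): punch at orig (9,15); cuts so far [(2, 13), (5, 12), (9, 15)]; region rows[0,16) x cols[12,16) = 16x4
Unfold 1 (reflect across v@12): 6 holes -> [(2, 10), (2, 13), (5, 11), (5, 12), (9, 8), (9, 15)]
Unfold 2 (reflect across v@8): 12 holes -> [(2, 2), (2, 5), (2, 10), (2, 13), (5, 3), (5, 4), (5, 11), (5, 12), (9, 0), (9, 7), (9, 8), (9, 15)]
Holes: [(2, 2), (2, 5), (2, 10), (2, 13), (5, 3), (5, 4), (5, 11), (5, 12), (9, 0), (9, 7), (9, 8), (9, 15)]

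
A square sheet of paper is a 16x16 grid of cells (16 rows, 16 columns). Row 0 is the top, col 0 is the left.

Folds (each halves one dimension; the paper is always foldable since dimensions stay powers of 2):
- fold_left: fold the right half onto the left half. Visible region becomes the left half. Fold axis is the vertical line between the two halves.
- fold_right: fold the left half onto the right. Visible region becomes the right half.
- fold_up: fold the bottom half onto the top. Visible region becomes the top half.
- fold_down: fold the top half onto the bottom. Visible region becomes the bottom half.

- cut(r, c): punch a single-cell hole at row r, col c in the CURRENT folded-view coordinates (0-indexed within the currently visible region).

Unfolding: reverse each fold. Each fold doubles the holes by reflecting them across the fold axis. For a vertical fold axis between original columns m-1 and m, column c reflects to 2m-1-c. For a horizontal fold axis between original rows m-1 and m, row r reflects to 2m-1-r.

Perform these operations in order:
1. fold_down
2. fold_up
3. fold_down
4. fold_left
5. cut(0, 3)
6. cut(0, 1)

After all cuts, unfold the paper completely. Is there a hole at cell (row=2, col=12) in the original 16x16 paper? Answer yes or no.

Op 1 fold_down: fold axis h@8; visible region now rows[8,16) x cols[0,16) = 8x16
Op 2 fold_up: fold axis h@12; visible region now rows[8,12) x cols[0,16) = 4x16
Op 3 fold_down: fold axis h@10; visible region now rows[10,12) x cols[0,16) = 2x16
Op 4 fold_left: fold axis v@8; visible region now rows[10,12) x cols[0,8) = 2x8
Op 5 cut(0, 3): punch at orig (10,3); cuts so far [(10, 3)]; region rows[10,12) x cols[0,8) = 2x8
Op 6 cut(0, 1): punch at orig (10,1); cuts so far [(10, 1), (10, 3)]; region rows[10,12) x cols[0,8) = 2x8
Unfold 1 (reflect across v@8): 4 holes -> [(10, 1), (10, 3), (10, 12), (10, 14)]
Unfold 2 (reflect across h@10): 8 holes -> [(9, 1), (9, 3), (9, 12), (9, 14), (10, 1), (10, 3), (10, 12), (10, 14)]
Unfold 3 (reflect across h@12): 16 holes -> [(9, 1), (9, 3), (9, 12), (9, 14), (10, 1), (10, 3), (10, 12), (10, 14), (13, 1), (13, 3), (13, 12), (13, 14), (14, 1), (14, 3), (14, 12), (14, 14)]
Unfold 4 (reflect across h@8): 32 holes -> [(1, 1), (1, 3), (1, 12), (1, 14), (2, 1), (2, 3), (2, 12), (2, 14), (5, 1), (5, 3), (5, 12), (5, 14), (6, 1), (6, 3), (6, 12), (6, 14), (9, 1), (9, 3), (9, 12), (9, 14), (10, 1), (10, 3), (10, 12), (10, 14), (13, 1), (13, 3), (13, 12), (13, 14), (14, 1), (14, 3), (14, 12), (14, 14)]
Holes: [(1, 1), (1, 3), (1, 12), (1, 14), (2, 1), (2, 3), (2, 12), (2, 14), (5, 1), (5, 3), (5, 12), (5, 14), (6, 1), (6, 3), (6, 12), (6, 14), (9, 1), (9, 3), (9, 12), (9, 14), (10, 1), (10, 3), (10, 12), (10, 14), (13, 1), (13, 3), (13, 12), (13, 14), (14, 1), (14, 3), (14, 12), (14, 14)]

Answer: yes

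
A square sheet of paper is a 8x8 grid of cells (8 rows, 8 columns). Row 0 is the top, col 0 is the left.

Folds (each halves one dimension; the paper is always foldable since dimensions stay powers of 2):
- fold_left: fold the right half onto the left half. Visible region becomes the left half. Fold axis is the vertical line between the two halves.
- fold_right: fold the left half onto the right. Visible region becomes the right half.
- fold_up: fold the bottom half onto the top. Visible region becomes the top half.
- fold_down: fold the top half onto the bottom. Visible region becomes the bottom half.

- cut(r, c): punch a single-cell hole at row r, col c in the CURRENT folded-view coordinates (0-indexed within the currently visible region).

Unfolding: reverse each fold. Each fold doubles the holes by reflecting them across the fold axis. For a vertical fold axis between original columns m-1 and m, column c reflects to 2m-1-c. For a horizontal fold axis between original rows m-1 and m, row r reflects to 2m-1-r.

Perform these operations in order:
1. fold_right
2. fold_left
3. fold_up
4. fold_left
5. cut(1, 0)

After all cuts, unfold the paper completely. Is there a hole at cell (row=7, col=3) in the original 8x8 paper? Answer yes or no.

Answer: no

Derivation:
Op 1 fold_right: fold axis v@4; visible region now rows[0,8) x cols[4,8) = 8x4
Op 2 fold_left: fold axis v@6; visible region now rows[0,8) x cols[4,6) = 8x2
Op 3 fold_up: fold axis h@4; visible region now rows[0,4) x cols[4,6) = 4x2
Op 4 fold_left: fold axis v@5; visible region now rows[0,4) x cols[4,5) = 4x1
Op 5 cut(1, 0): punch at orig (1,4); cuts so far [(1, 4)]; region rows[0,4) x cols[4,5) = 4x1
Unfold 1 (reflect across v@5): 2 holes -> [(1, 4), (1, 5)]
Unfold 2 (reflect across h@4): 4 holes -> [(1, 4), (1, 5), (6, 4), (6, 5)]
Unfold 3 (reflect across v@6): 8 holes -> [(1, 4), (1, 5), (1, 6), (1, 7), (6, 4), (6, 5), (6, 6), (6, 7)]
Unfold 4 (reflect across v@4): 16 holes -> [(1, 0), (1, 1), (1, 2), (1, 3), (1, 4), (1, 5), (1, 6), (1, 7), (6, 0), (6, 1), (6, 2), (6, 3), (6, 4), (6, 5), (6, 6), (6, 7)]
Holes: [(1, 0), (1, 1), (1, 2), (1, 3), (1, 4), (1, 5), (1, 6), (1, 7), (6, 0), (6, 1), (6, 2), (6, 3), (6, 4), (6, 5), (6, 6), (6, 7)]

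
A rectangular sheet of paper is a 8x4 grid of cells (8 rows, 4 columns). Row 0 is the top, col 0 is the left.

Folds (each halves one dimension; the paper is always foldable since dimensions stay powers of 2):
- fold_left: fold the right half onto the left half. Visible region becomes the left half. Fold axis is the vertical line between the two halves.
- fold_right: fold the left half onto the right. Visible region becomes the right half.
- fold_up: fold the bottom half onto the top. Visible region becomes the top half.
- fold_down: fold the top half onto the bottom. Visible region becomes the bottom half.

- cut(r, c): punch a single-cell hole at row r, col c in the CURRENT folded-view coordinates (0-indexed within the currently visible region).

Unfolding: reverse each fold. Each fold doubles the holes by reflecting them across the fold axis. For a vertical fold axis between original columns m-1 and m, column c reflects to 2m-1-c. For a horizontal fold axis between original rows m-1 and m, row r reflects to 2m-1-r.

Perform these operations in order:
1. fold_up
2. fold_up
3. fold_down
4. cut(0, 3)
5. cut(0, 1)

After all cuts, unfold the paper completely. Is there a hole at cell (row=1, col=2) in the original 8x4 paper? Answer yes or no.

Answer: no

Derivation:
Op 1 fold_up: fold axis h@4; visible region now rows[0,4) x cols[0,4) = 4x4
Op 2 fold_up: fold axis h@2; visible region now rows[0,2) x cols[0,4) = 2x4
Op 3 fold_down: fold axis h@1; visible region now rows[1,2) x cols[0,4) = 1x4
Op 4 cut(0, 3): punch at orig (1,3); cuts so far [(1, 3)]; region rows[1,2) x cols[0,4) = 1x4
Op 5 cut(0, 1): punch at orig (1,1); cuts so far [(1, 1), (1, 3)]; region rows[1,2) x cols[0,4) = 1x4
Unfold 1 (reflect across h@1): 4 holes -> [(0, 1), (0, 3), (1, 1), (1, 3)]
Unfold 2 (reflect across h@2): 8 holes -> [(0, 1), (0, 3), (1, 1), (1, 3), (2, 1), (2, 3), (3, 1), (3, 3)]
Unfold 3 (reflect across h@4): 16 holes -> [(0, 1), (0, 3), (1, 1), (1, 3), (2, 1), (2, 3), (3, 1), (3, 3), (4, 1), (4, 3), (5, 1), (5, 3), (6, 1), (6, 3), (7, 1), (7, 3)]
Holes: [(0, 1), (0, 3), (1, 1), (1, 3), (2, 1), (2, 3), (3, 1), (3, 3), (4, 1), (4, 3), (5, 1), (5, 3), (6, 1), (6, 3), (7, 1), (7, 3)]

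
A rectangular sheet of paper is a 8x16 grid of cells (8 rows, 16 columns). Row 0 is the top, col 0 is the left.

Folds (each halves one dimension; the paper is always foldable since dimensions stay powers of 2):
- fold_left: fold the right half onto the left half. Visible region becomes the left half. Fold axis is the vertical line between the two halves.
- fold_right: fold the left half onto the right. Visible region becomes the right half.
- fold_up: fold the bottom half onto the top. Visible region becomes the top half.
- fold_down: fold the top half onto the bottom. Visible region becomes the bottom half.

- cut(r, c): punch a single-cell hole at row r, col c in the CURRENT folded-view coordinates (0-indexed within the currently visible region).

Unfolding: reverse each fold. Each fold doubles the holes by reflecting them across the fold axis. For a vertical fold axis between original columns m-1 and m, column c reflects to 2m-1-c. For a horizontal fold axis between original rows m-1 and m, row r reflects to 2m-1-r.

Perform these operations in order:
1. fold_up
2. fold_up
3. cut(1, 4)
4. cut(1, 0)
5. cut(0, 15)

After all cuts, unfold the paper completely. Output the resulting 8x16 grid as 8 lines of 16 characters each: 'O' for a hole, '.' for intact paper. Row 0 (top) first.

Answer: ...............O
O...O...........
O...O...........
...............O
...............O
O...O...........
O...O...........
...............O

Derivation:
Op 1 fold_up: fold axis h@4; visible region now rows[0,4) x cols[0,16) = 4x16
Op 2 fold_up: fold axis h@2; visible region now rows[0,2) x cols[0,16) = 2x16
Op 3 cut(1, 4): punch at orig (1,4); cuts so far [(1, 4)]; region rows[0,2) x cols[0,16) = 2x16
Op 4 cut(1, 0): punch at orig (1,0); cuts so far [(1, 0), (1, 4)]; region rows[0,2) x cols[0,16) = 2x16
Op 5 cut(0, 15): punch at orig (0,15); cuts so far [(0, 15), (1, 0), (1, 4)]; region rows[0,2) x cols[0,16) = 2x16
Unfold 1 (reflect across h@2): 6 holes -> [(0, 15), (1, 0), (1, 4), (2, 0), (2, 4), (3, 15)]
Unfold 2 (reflect across h@4): 12 holes -> [(0, 15), (1, 0), (1, 4), (2, 0), (2, 4), (3, 15), (4, 15), (5, 0), (5, 4), (6, 0), (6, 4), (7, 15)]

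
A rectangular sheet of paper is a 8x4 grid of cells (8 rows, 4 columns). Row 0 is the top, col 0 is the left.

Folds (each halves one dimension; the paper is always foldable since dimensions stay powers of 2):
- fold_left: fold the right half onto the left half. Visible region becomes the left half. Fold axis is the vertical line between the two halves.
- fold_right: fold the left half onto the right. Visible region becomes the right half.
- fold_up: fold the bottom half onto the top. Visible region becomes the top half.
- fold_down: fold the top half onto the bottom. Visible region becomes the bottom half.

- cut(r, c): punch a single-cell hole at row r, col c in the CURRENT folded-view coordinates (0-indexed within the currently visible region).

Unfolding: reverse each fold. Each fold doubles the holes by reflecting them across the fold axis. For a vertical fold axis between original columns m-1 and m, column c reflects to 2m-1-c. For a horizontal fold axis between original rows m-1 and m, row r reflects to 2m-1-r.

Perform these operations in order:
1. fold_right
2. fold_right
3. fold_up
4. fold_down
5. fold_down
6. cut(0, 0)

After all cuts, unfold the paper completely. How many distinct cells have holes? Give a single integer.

Answer: 32

Derivation:
Op 1 fold_right: fold axis v@2; visible region now rows[0,8) x cols[2,4) = 8x2
Op 2 fold_right: fold axis v@3; visible region now rows[0,8) x cols[3,4) = 8x1
Op 3 fold_up: fold axis h@4; visible region now rows[0,4) x cols[3,4) = 4x1
Op 4 fold_down: fold axis h@2; visible region now rows[2,4) x cols[3,4) = 2x1
Op 5 fold_down: fold axis h@3; visible region now rows[3,4) x cols[3,4) = 1x1
Op 6 cut(0, 0): punch at orig (3,3); cuts so far [(3, 3)]; region rows[3,4) x cols[3,4) = 1x1
Unfold 1 (reflect across h@3): 2 holes -> [(2, 3), (3, 3)]
Unfold 2 (reflect across h@2): 4 holes -> [(0, 3), (1, 3), (2, 3), (3, 3)]
Unfold 3 (reflect across h@4): 8 holes -> [(0, 3), (1, 3), (2, 3), (3, 3), (4, 3), (5, 3), (6, 3), (7, 3)]
Unfold 4 (reflect across v@3): 16 holes -> [(0, 2), (0, 3), (1, 2), (1, 3), (2, 2), (2, 3), (3, 2), (3, 3), (4, 2), (4, 3), (5, 2), (5, 3), (6, 2), (6, 3), (7, 2), (7, 3)]
Unfold 5 (reflect across v@2): 32 holes -> [(0, 0), (0, 1), (0, 2), (0, 3), (1, 0), (1, 1), (1, 2), (1, 3), (2, 0), (2, 1), (2, 2), (2, 3), (3, 0), (3, 1), (3, 2), (3, 3), (4, 0), (4, 1), (4, 2), (4, 3), (5, 0), (5, 1), (5, 2), (5, 3), (6, 0), (6, 1), (6, 2), (6, 3), (7, 0), (7, 1), (7, 2), (7, 3)]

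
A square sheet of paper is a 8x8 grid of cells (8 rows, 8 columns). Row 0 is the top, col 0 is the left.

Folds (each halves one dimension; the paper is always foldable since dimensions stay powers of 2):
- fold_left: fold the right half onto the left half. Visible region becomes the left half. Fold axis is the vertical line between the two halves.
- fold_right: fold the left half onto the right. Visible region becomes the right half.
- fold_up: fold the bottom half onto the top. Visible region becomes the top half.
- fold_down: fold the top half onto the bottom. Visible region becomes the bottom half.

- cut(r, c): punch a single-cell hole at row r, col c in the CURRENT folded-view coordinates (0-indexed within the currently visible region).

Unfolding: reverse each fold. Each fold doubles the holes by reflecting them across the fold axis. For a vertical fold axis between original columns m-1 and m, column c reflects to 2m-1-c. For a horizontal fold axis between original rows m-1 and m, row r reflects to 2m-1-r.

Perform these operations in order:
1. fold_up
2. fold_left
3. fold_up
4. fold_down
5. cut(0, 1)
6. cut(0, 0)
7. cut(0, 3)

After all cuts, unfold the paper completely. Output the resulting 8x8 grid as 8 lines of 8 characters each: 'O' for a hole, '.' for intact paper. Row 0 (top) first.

Op 1 fold_up: fold axis h@4; visible region now rows[0,4) x cols[0,8) = 4x8
Op 2 fold_left: fold axis v@4; visible region now rows[0,4) x cols[0,4) = 4x4
Op 3 fold_up: fold axis h@2; visible region now rows[0,2) x cols[0,4) = 2x4
Op 4 fold_down: fold axis h@1; visible region now rows[1,2) x cols[0,4) = 1x4
Op 5 cut(0, 1): punch at orig (1,1); cuts so far [(1, 1)]; region rows[1,2) x cols[0,4) = 1x4
Op 6 cut(0, 0): punch at orig (1,0); cuts so far [(1, 0), (1, 1)]; region rows[1,2) x cols[0,4) = 1x4
Op 7 cut(0, 3): punch at orig (1,3); cuts so far [(1, 0), (1, 1), (1, 3)]; region rows[1,2) x cols[0,4) = 1x4
Unfold 1 (reflect across h@1): 6 holes -> [(0, 0), (0, 1), (0, 3), (1, 0), (1, 1), (1, 3)]
Unfold 2 (reflect across h@2): 12 holes -> [(0, 0), (0, 1), (0, 3), (1, 0), (1, 1), (1, 3), (2, 0), (2, 1), (2, 3), (3, 0), (3, 1), (3, 3)]
Unfold 3 (reflect across v@4): 24 holes -> [(0, 0), (0, 1), (0, 3), (0, 4), (0, 6), (0, 7), (1, 0), (1, 1), (1, 3), (1, 4), (1, 6), (1, 7), (2, 0), (2, 1), (2, 3), (2, 4), (2, 6), (2, 7), (3, 0), (3, 1), (3, 3), (3, 4), (3, 6), (3, 7)]
Unfold 4 (reflect across h@4): 48 holes -> [(0, 0), (0, 1), (0, 3), (0, 4), (0, 6), (0, 7), (1, 0), (1, 1), (1, 3), (1, 4), (1, 6), (1, 7), (2, 0), (2, 1), (2, 3), (2, 4), (2, 6), (2, 7), (3, 0), (3, 1), (3, 3), (3, 4), (3, 6), (3, 7), (4, 0), (4, 1), (4, 3), (4, 4), (4, 6), (4, 7), (5, 0), (5, 1), (5, 3), (5, 4), (5, 6), (5, 7), (6, 0), (6, 1), (6, 3), (6, 4), (6, 6), (6, 7), (7, 0), (7, 1), (7, 3), (7, 4), (7, 6), (7, 7)]

Answer: OO.OO.OO
OO.OO.OO
OO.OO.OO
OO.OO.OO
OO.OO.OO
OO.OO.OO
OO.OO.OO
OO.OO.OO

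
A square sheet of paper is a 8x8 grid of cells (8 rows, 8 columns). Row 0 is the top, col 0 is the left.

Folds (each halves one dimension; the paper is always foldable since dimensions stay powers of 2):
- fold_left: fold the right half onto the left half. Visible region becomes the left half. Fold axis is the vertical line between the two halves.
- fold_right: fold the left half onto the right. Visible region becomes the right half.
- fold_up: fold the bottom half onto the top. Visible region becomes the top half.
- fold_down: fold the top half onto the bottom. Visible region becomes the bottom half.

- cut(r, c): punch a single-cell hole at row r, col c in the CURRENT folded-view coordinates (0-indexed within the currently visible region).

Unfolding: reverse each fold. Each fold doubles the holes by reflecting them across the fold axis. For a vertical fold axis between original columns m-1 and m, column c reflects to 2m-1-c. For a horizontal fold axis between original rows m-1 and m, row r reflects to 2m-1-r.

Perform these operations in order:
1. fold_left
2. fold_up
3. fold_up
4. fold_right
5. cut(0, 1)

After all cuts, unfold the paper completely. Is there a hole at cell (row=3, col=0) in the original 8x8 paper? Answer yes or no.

Op 1 fold_left: fold axis v@4; visible region now rows[0,8) x cols[0,4) = 8x4
Op 2 fold_up: fold axis h@4; visible region now rows[0,4) x cols[0,4) = 4x4
Op 3 fold_up: fold axis h@2; visible region now rows[0,2) x cols[0,4) = 2x4
Op 4 fold_right: fold axis v@2; visible region now rows[0,2) x cols[2,4) = 2x2
Op 5 cut(0, 1): punch at orig (0,3); cuts so far [(0, 3)]; region rows[0,2) x cols[2,4) = 2x2
Unfold 1 (reflect across v@2): 2 holes -> [(0, 0), (0, 3)]
Unfold 2 (reflect across h@2): 4 holes -> [(0, 0), (0, 3), (3, 0), (3, 3)]
Unfold 3 (reflect across h@4): 8 holes -> [(0, 0), (0, 3), (3, 0), (3, 3), (4, 0), (4, 3), (7, 0), (7, 3)]
Unfold 4 (reflect across v@4): 16 holes -> [(0, 0), (0, 3), (0, 4), (0, 7), (3, 0), (3, 3), (3, 4), (3, 7), (4, 0), (4, 3), (4, 4), (4, 7), (7, 0), (7, 3), (7, 4), (7, 7)]
Holes: [(0, 0), (0, 3), (0, 4), (0, 7), (3, 0), (3, 3), (3, 4), (3, 7), (4, 0), (4, 3), (4, 4), (4, 7), (7, 0), (7, 3), (7, 4), (7, 7)]

Answer: yes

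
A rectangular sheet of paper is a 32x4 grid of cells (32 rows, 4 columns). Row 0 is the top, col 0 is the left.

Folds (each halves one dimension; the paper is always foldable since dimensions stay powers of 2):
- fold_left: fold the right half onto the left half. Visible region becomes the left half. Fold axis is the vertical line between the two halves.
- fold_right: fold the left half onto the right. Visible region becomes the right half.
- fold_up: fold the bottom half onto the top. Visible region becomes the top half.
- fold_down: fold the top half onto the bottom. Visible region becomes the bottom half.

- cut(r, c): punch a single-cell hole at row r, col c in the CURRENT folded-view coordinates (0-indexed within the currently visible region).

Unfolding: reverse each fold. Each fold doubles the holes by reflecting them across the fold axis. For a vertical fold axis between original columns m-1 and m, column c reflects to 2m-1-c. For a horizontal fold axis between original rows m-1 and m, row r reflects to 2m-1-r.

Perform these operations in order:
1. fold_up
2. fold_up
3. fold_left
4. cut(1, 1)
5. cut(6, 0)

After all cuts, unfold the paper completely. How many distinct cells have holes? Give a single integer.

Op 1 fold_up: fold axis h@16; visible region now rows[0,16) x cols[0,4) = 16x4
Op 2 fold_up: fold axis h@8; visible region now rows[0,8) x cols[0,4) = 8x4
Op 3 fold_left: fold axis v@2; visible region now rows[0,8) x cols[0,2) = 8x2
Op 4 cut(1, 1): punch at orig (1,1); cuts so far [(1, 1)]; region rows[0,8) x cols[0,2) = 8x2
Op 5 cut(6, 0): punch at orig (6,0); cuts so far [(1, 1), (6, 0)]; region rows[0,8) x cols[0,2) = 8x2
Unfold 1 (reflect across v@2): 4 holes -> [(1, 1), (1, 2), (6, 0), (6, 3)]
Unfold 2 (reflect across h@8): 8 holes -> [(1, 1), (1, 2), (6, 0), (6, 3), (9, 0), (9, 3), (14, 1), (14, 2)]
Unfold 3 (reflect across h@16): 16 holes -> [(1, 1), (1, 2), (6, 0), (6, 3), (9, 0), (9, 3), (14, 1), (14, 2), (17, 1), (17, 2), (22, 0), (22, 3), (25, 0), (25, 3), (30, 1), (30, 2)]

Answer: 16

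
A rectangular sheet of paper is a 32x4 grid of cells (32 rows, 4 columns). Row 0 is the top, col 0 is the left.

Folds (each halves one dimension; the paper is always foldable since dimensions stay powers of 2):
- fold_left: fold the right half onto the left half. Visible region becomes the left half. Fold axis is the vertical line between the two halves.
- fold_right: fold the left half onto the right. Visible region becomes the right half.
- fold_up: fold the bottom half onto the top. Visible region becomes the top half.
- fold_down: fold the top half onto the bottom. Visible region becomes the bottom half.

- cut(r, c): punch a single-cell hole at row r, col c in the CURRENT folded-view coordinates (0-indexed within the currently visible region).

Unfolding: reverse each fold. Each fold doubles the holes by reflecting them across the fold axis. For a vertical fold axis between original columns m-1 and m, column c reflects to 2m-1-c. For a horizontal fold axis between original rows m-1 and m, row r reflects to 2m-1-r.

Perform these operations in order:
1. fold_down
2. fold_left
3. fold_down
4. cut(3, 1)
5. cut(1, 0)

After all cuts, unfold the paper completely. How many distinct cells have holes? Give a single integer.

Answer: 16

Derivation:
Op 1 fold_down: fold axis h@16; visible region now rows[16,32) x cols[0,4) = 16x4
Op 2 fold_left: fold axis v@2; visible region now rows[16,32) x cols[0,2) = 16x2
Op 3 fold_down: fold axis h@24; visible region now rows[24,32) x cols[0,2) = 8x2
Op 4 cut(3, 1): punch at orig (27,1); cuts so far [(27, 1)]; region rows[24,32) x cols[0,2) = 8x2
Op 5 cut(1, 0): punch at orig (25,0); cuts so far [(25, 0), (27, 1)]; region rows[24,32) x cols[0,2) = 8x2
Unfold 1 (reflect across h@24): 4 holes -> [(20, 1), (22, 0), (25, 0), (27, 1)]
Unfold 2 (reflect across v@2): 8 holes -> [(20, 1), (20, 2), (22, 0), (22, 3), (25, 0), (25, 3), (27, 1), (27, 2)]
Unfold 3 (reflect across h@16): 16 holes -> [(4, 1), (4, 2), (6, 0), (6, 3), (9, 0), (9, 3), (11, 1), (11, 2), (20, 1), (20, 2), (22, 0), (22, 3), (25, 0), (25, 3), (27, 1), (27, 2)]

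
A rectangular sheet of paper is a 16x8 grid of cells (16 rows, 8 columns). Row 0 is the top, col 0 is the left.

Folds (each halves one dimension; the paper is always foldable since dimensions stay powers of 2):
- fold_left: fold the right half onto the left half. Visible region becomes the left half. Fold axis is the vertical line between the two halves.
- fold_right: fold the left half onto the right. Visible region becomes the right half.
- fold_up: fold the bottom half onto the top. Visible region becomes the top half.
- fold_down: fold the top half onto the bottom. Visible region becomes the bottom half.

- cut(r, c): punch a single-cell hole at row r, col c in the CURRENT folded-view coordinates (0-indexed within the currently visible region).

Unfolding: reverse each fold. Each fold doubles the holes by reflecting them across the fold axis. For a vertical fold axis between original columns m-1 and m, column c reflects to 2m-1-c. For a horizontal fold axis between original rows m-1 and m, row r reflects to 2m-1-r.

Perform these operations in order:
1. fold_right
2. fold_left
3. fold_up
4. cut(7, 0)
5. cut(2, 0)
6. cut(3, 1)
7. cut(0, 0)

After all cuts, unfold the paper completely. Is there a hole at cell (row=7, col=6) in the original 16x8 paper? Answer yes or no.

Answer: no

Derivation:
Op 1 fold_right: fold axis v@4; visible region now rows[0,16) x cols[4,8) = 16x4
Op 2 fold_left: fold axis v@6; visible region now rows[0,16) x cols[4,6) = 16x2
Op 3 fold_up: fold axis h@8; visible region now rows[0,8) x cols[4,6) = 8x2
Op 4 cut(7, 0): punch at orig (7,4); cuts so far [(7, 4)]; region rows[0,8) x cols[4,6) = 8x2
Op 5 cut(2, 0): punch at orig (2,4); cuts so far [(2, 4), (7, 4)]; region rows[0,8) x cols[4,6) = 8x2
Op 6 cut(3, 1): punch at orig (3,5); cuts so far [(2, 4), (3, 5), (7, 4)]; region rows[0,8) x cols[4,6) = 8x2
Op 7 cut(0, 0): punch at orig (0,4); cuts so far [(0, 4), (2, 4), (3, 5), (7, 4)]; region rows[0,8) x cols[4,6) = 8x2
Unfold 1 (reflect across h@8): 8 holes -> [(0, 4), (2, 4), (3, 5), (7, 4), (8, 4), (12, 5), (13, 4), (15, 4)]
Unfold 2 (reflect across v@6): 16 holes -> [(0, 4), (0, 7), (2, 4), (2, 7), (3, 5), (3, 6), (7, 4), (7, 7), (8, 4), (8, 7), (12, 5), (12, 6), (13, 4), (13, 7), (15, 4), (15, 7)]
Unfold 3 (reflect across v@4): 32 holes -> [(0, 0), (0, 3), (0, 4), (0, 7), (2, 0), (2, 3), (2, 4), (2, 7), (3, 1), (3, 2), (3, 5), (3, 6), (7, 0), (7, 3), (7, 4), (7, 7), (8, 0), (8, 3), (8, 4), (8, 7), (12, 1), (12, 2), (12, 5), (12, 6), (13, 0), (13, 3), (13, 4), (13, 7), (15, 0), (15, 3), (15, 4), (15, 7)]
Holes: [(0, 0), (0, 3), (0, 4), (0, 7), (2, 0), (2, 3), (2, 4), (2, 7), (3, 1), (3, 2), (3, 5), (3, 6), (7, 0), (7, 3), (7, 4), (7, 7), (8, 0), (8, 3), (8, 4), (8, 7), (12, 1), (12, 2), (12, 5), (12, 6), (13, 0), (13, 3), (13, 4), (13, 7), (15, 0), (15, 3), (15, 4), (15, 7)]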